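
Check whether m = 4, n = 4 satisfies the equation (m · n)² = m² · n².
Substituting m = 4, n = 4:

LHS = (4 · 4)² = 256
RHS = 4² · 4² = 256

LHS = RHS, so the equation holds at this point.

Answer: Holds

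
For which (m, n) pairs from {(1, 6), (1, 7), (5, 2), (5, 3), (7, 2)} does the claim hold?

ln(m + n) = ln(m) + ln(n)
None

Testing each pair:
(1, 6): LHS = ln(7) ≈ 1.946, RHS = ln(6) ≈ 1.792 → fails
(1, 7): LHS = ln(8) ≈ 2.079, RHS = ln(7) ≈ 1.946 → fails
(5, 2): LHS = ln(7) ≈ 1.946, RHS = ln(2) + ln(5) ≈ 2.303 → fails
(5, 3): LHS = ln(8) ≈ 2.079, RHS = ln(3) + ln(5) ≈ 2.708 → fails
(7, 2): LHS = ln(9) ≈ 2.197, RHS = ln(2) + ln(7) ≈ 2.639 → fails

No pair satisfies the claim.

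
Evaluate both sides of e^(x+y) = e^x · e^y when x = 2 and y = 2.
LHS = e^(2+2) = e^4 ≈ 54.6
RHS = e^2 · e^2 = e^4 ≈ 54.6

LHS = RHS: the two sides agree.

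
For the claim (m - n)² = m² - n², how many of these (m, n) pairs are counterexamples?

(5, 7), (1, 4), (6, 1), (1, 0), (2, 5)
4

Testing each pair:
(5, 7): LHS = 4, RHS = -24 → counterexample
(1, 4): LHS = 9, RHS = -15 → counterexample
(6, 1): LHS = 25, RHS = 35 → counterexample
(1, 0): LHS = 1, RHS = 1 → satisfies claim
(2, 5): LHS = 9, RHS = -21 → counterexample

That makes 4 counterexamples.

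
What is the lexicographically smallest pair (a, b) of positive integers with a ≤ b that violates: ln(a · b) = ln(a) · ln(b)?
At (1, 1): both sides equal 0, so it holds there.

Substituting (1, 2) into the claim:
LHS = ln(1 · 2) = ln(2) ≈ 0.6931
RHS = ln(1) · ln(2) = 0

Since LHS ≠ RHS, this pair disproves the claim, and no lexicographically smaller pair (a ≤ b, positive integers) does.

For instance (6, 6) is also a counterexample (LHS = ln(36) ≈ 3.584, RHS = ln(6)² ≈ 3.21), but it's lexicographically larger.

Answer: (a, b) = (1, 2)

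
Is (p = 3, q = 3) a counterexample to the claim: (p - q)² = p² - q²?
Substituting p = 3, q = 3:
LHS = (3 - 3)² = 0
RHS = 3² - 3² = 0

The sides agree, so this pair does not disprove the claim.

Answer: No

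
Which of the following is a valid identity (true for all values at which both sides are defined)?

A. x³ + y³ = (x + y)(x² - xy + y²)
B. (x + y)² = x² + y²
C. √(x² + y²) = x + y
A: holds — e.g. at (1, 2), both sides equal 9.
B: fails at (4, 6) — LHS = 100, RHS = 52.
C: fails at (5, 8) — LHS = √(89) ≈ 9.434, RHS = 13.

Answer: A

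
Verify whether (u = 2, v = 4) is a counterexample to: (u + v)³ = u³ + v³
Substituting u = 2, v = 4:
LHS = (2 + 4)³ = 216
RHS = 2³ + 4³ = 72

Since LHS ≠ RHS, this pair disproves the claim.

Answer: Yes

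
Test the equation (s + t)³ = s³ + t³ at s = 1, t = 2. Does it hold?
Fails

Substituting s = 1, t = 2:

LHS = (1 + 2)³ = 27
RHS = 1³ + 2³ = 9

LHS ≠ RHS, so the equation does not hold at this point.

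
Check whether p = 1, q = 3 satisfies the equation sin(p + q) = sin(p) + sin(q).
Fails

Substituting p = 1, q = 3:

LHS = sin(1 + 3) = sin(4) ≈ -0.7568
RHS = sin(1) + sin(3) ≈ 0.9826

LHS ≠ RHS, so the equation does not hold at this point.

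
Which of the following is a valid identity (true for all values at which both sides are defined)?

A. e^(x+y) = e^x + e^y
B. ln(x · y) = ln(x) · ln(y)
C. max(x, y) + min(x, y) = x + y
A: fails at (4, 5) — LHS = e^9 ≈ 8103, RHS = e^4 + e^5 ≈ 203.
B: fails at (3, 5) — LHS = ln(15) ≈ 2.708, RHS = ln(3)·ln(5) ≈ 1.768.
C: holds — e.g. at (1, 5), both sides equal 6.

Answer: C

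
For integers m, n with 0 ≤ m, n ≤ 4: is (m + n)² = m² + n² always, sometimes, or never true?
It holds at (m, n) = (0, 2) (both sides equal 4), but fails at (m, n) = (4, 4) (LHS = 64, RHS = 32).

Answer: Sometimes true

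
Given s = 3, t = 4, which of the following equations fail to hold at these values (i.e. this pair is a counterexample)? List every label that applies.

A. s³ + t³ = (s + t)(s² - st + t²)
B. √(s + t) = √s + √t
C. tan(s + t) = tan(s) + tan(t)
Evaluating each claim at the given values:
A. LHS = 91, RHS = 91 → holds here (LHS = RHS)
B. LHS = √(7) ≈ 2.646, RHS = √(3) + 2 ≈ 3.732 → fails here (LHS ≠ RHS)
C. LHS = tan(7) ≈ 0.8714, RHS = tan(3) + tan(4) ≈ 1.015 → fails here (LHS ≠ RHS)

Answer: B, C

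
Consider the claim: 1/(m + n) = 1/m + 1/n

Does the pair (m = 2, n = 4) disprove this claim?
Substituting m = 2, n = 4:
LHS = 1/(2 + 4) = 1/6
RHS = 1/2 + 1/4 = 3/4

Since LHS ≠ RHS, this pair disproves the claim.

Answer: Yes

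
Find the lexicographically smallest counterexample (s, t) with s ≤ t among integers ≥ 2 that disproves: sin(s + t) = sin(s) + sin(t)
(s, t) = (2, 2)

Substituting (2, 2) into the claim:
LHS = sin(2 + 2) = sin(4) ≈ -0.7568
RHS = sin(2) + sin(2) = 2·sin(2) ≈ 1.819

Since LHS ≠ RHS, this pair disproves the claim, and no lexicographically smaller pair (s ≤ t, integers ≥ 2) does.

For instance (3, 9) is also a counterexample (LHS = sin(12) ≈ -0.5366, RHS = sin(3) + sin(9) ≈ 0.5532), but it's lexicographically larger.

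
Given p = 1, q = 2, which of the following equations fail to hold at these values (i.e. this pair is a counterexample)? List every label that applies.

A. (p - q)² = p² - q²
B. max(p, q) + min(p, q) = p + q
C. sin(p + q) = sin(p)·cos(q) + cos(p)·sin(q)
A

Evaluating each claim at the given values:
A. LHS = 1, RHS = -3 → fails here (LHS ≠ RHS)
B. LHS = 3, RHS = 3 → holds here (LHS = RHS)
C. LHS = sin(3) ≈ 0.1411, RHS = sin(1)·cos(2) + sin(2)·cos(1) ≈ 0.1411 → holds here (LHS = RHS)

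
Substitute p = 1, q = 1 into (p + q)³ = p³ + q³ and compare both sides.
LHS = (1 + 1)³ = 8
RHS = 1³ + 1³ = 2

LHS ≠ RHS, so the equation does not hold here.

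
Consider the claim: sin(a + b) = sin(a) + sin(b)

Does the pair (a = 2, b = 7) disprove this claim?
Substituting a = 2, b = 7:
LHS = sin(2 + 7) = sin(9) ≈ 0.4121
RHS = sin(2) + sin(7) ≈ 1.566

Since LHS ≠ RHS, this pair disproves the claim.

Answer: Yes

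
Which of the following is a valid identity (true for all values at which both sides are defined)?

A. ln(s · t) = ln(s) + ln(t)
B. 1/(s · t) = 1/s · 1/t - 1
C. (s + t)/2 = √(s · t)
A

A: holds — e.g. at (4, 4), both sides equal ln(16) ≈ 2.773.
B: fails at (6, 7) — LHS = 1/42, RHS = -41/42.
C: fails at (1, 2) — LHS = 3/2, RHS = √(2) ≈ 1.414.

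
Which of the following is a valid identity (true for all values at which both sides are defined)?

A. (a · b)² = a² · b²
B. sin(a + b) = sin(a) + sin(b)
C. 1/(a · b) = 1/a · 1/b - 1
A

A: holds — e.g. at (2, 5), both sides equal 100.
B: fails at (4, 4) — LHS = sin(8) ≈ 0.9894, RHS = 2·sin(4) ≈ -1.514.
C: fails at (2, 3) — LHS = 1/6, RHS = -5/6.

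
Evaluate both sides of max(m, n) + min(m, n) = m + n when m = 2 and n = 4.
LHS = max(2, 4) + min(2, 4) = 6
RHS = 2 + 4 = 6

LHS = RHS: the two sides agree.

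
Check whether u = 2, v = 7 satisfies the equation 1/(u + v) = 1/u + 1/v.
Substituting u = 2, v = 7:

LHS = 1/(2 + 7) = 1/9
RHS = 1/2 + 1/7 = 9/14

LHS ≠ RHS, so the equation does not hold at this point.

Answer: Fails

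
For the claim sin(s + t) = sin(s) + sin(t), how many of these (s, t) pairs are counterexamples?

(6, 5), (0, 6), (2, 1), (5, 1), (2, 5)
Testing each pair:
(6, 5): LHS = sin(11) ≈ -1, RHS = sin(5) + sin(6) ≈ -1.238 → counterexample
(0, 6): LHS = sin(6) ≈ -0.2794, RHS = sin(6) ≈ -0.2794 → satisfies claim
(2, 1): LHS = sin(3) ≈ 0.1411, RHS = sin(1) + sin(2) ≈ 1.751 → counterexample
(5, 1): LHS = sin(6) ≈ -0.2794, RHS = sin(5) + sin(1) ≈ -0.1175 → counterexample
(2, 5): LHS = sin(7) ≈ 0.657, RHS = sin(5) + sin(2) ≈ -0.04963 → counterexample

That makes 4 counterexamples.

Answer: 4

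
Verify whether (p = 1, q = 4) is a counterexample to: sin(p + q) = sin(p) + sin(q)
Substituting p = 1, q = 4:
LHS = sin(1 + 4) = sin(5) ≈ -0.9589
RHS = sin(1) + sin(4) ≈ 0.08467

Since LHS ≠ RHS, this pair disproves the claim.

Answer: Yes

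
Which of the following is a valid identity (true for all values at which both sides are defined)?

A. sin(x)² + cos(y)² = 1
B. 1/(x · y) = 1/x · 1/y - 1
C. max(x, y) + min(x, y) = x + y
A: fails at (0, 1) — LHS = cos(1)² ≈ 0.2919, RHS = 1.
B: fails at (4, 5) — LHS = 1/20, RHS = -19/20.
C: holds — e.g. at (4, 5), both sides equal 9.

Answer: C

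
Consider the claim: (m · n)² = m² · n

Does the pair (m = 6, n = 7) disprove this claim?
Yes

Substituting m = 6, n = 7:
LHS = (6 · 7)² = 1764
RHS = 6² · 7 = 252

Since LHS ≠ RHS, this pair disproves the claim.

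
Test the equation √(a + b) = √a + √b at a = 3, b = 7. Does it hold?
Fails

Substituting a = 3, b = 7:

LHS = √(3 + 7) = √(10) ≈ 3.162
RHS = √3 + √7 = √(3) + √(7) ≈ 4.378

LHS ≠ RHS, so the equation does not hold at this point.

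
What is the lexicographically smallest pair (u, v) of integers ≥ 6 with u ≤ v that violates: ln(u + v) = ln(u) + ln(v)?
Substituting (6, 6) into the claim:
LHS = ln(6 + 6) = ln(12) ≈ 2.485
RHS = ln(6) + ln(6) = 2·ln(6) ≈ 3.584

Since LHS ≠ RHS, this pair disproves the claim, and no lexicographically smaller pair (u ≤ v, integers ≥ 6) does.

For instance (7, 11) is also a counterexample (LHS = ln(18) ≈ 2.89, RHS = ln(7) + ln(11) ≈ 4.344), but it's lexicographically larger.

Answer: (u, v) = (6, 6)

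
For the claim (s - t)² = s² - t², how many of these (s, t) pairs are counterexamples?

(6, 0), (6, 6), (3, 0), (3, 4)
Testing each pair:
(6, 0): LHS = 36, RHS = 36 → satisfies claim
(6, 6): LHS = 0, RHS = 0 → satisfies claim
(3, 0): LHS = 9, RHS = 9 → satisfies claim
(3, 4): LHS = 1, RHS = -7 → counterexample

That makes 1 counterexample.

Answer: 1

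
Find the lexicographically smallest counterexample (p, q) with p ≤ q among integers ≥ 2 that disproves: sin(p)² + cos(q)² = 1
(p, q) = (2, 3)

Substituting (2, 3) into the claim:
LHS = sin(2)² + cos(3)² ≈ 1.807
RHS = 1

Since LHS ≠ RHS, this pair disproves the claim, and no lexicographically smaller pair (p ≤ q, integers ≥ 2) does.

For instance (5, 6) is also a counterexample (LHS = sin(5)² + cos(6)² ≈ 1.841, RHS = 1), but it's lexicographically larger.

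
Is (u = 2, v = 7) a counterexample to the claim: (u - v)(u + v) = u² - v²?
No

Substituting u = 2, v = 7:
LHS = (2 - 7)(2 + 7) = -45
RHS = 2² - 7² = -45

The sides agree, so this pair does not disprove the claim.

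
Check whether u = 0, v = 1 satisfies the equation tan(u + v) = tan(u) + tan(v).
Holds

Substituting u = 0, v = 1:

LHS = tan(0 + 1) = tan(1) ≈ 1.557
RHS = tan(0) + tan(1) = tan(1) ≈ 1.557

LHS = RHS, so the equation holds at this point.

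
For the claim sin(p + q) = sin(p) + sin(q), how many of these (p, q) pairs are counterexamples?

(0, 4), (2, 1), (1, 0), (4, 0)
Testing each pair:
(0, 4): LHS = sin(4) ≈ -0.7568, RHS = sin(4) ≈ -0.7568 → satisfies claim
(2, 1): LHS = sin(3) ≈ 0.1411, RHS = sin(1) + sin(2) ≈ 1.751 → counterexample
(1, 0): LHS = sin(1) ≈ 0.8415, RHS = sin(1) ≈ 0.8415 → satisfies claim
(4, 0): LHS = sin(4) ≈ -0.7568, RHS = sin(4) ≈ -0.7568 → satisfies claim

That makes 1 counterexample.

Answer: 1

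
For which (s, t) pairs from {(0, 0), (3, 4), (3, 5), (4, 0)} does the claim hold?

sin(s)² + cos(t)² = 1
(0, 0)

Testing each pair:
(0, 0): LHS = 1, RHS = 1 → holds
(3, 4): LHS = sin(3)² + cos(4)² ≈ 0.4472, RHS = 1 → fails
(3, 5): LHS = sin(3)² + cos(5)² ≈ 0.1004, RHS = 1 → fails
(4, 0): LHS = sin(4)² + 1 ≈ 1.573, RHS = 1 → fails

1 of 4 pairs satisfies the claim.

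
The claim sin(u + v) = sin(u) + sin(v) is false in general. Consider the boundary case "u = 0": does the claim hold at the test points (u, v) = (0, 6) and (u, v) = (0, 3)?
Yes, holds at both test points

At (0, 6): LHS = sin(6) ≈ -0.2794, RHS = sin(6) ≈ -0.2794 → equal
At (0, 3): LHS = sin(3) ≈ 0.1411, RHS = sin(3) ≈ 0.1411 → equal

So the claim does hold at both of these boundary points, even though it is not an identity.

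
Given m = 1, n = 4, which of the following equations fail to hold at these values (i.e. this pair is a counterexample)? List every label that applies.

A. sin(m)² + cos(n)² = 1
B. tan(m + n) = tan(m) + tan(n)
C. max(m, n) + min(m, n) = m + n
A, B

Evaluating each claim at the given values:
A. LHS = cos(4)² + sin(1)² ≈ 1.135, RHS = 1 → fails here (LHS ≠ RHS)
B. LHS = tan(5) ≈ -3.381, RHS = tan(4) + tan(1) ≈ 2.715 → fails here (LHS ≠ RHS)
C. LHS = 5, RHS = 5 → holds here (LHS = RHS)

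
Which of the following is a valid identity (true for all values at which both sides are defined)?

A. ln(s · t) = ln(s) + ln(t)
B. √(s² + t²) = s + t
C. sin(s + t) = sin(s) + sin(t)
A: holds — e.g. at (1, 5), both sides equal ln(5) ≈ 1.609.
B: fails at (1, 1) — LHS = √(2) ≈ 1.414, RHS = 2.
C: fails at (3, 3) — LHS = sin(6) ≈ -0.2794, RHS = 2·sin(3) ≈ 0.2822.

Answer: A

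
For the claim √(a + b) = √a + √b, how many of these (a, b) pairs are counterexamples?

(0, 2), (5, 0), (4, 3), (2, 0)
1

Testing each pair:
(0, 2): LHS = √(2) ≈ 1.414, RHS = √(2) ≈ 1.414 → satisfies claim
(5, 0): LHS = √(5) ≈ 2.236, RHS = √(5) ≈ 2.236 → satisfies claim
(4, 3): LHS = √(7) ≈ 2.646, RHS = √(3) + 2 ≈ 3.732 → counterexample
(2, 0): LHS = √(2) ≈ 1.414, RHS = √(2) ≈ 1.414 → satisfies claim

That makes 1 counterexample.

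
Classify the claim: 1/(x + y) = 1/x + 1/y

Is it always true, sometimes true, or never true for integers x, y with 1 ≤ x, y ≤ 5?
Never true

The claim fails for every pair in the range. For instance at (x, y) = (2, 5): LHS = 1/7, RHS = 7/10.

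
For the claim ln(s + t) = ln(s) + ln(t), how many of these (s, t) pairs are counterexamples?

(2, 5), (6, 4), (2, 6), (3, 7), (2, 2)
4

Testing each pair:
(2, 5): LHS = ln(7) ≈ 1.946, RHS = ln(2) + ln(5) ≈ 2.303 → counterexample
(6, 4): LHS = ln(10) ≈ 2.303, RHS = ln(4) + ln(6) ≈ 3.178 → counterexample
(2, 6): LHS = ln(8) ≈ 2.079, RHS = ln(2) + ln(6) ≈ 2.485 → counterexample
(3, 7): LHS = ln(10) ≈ 2.303, RHS = ln(3) + ln(7) ≈ 3.045 → counterexample
(2, 2): LHS = ln(4) ≈ 1.386, RHS = 2·ln(2) ≈ 1.386 → satisfies claim

That makes 4 counterexamples.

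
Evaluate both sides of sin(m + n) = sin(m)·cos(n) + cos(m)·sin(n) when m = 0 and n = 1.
LHS = sin(0 + 1) = sin(1) ≈ 0.8415
RHS = sin(0)·cos(1) + cos(0)·sin(1) = sin(1) ≈ 0.8415

LHS = RHS: the two sides agree.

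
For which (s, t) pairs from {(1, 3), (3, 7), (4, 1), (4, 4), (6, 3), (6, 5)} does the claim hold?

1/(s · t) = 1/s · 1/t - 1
None

Testing each pair:
(1, 3): LHS = 1/3, RHS = -2/3 → fails
(3, 7): LHS = 1/21, RHS = -20/21 → fails
(4, 1): LHS = 1/4, RHS = -3/4 → fails
(4, 4): LHS = 1/16, RHS = -15/16 → fails
(6, 3): LHS = 1/18, RHS = -17/18 → fails
(6, 5): LHS = 1/30, RHS = -29/30 → fails

No pair satisfies the claim.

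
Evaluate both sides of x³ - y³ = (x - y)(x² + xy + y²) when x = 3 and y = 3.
LHS = 3³ - 3³ = 0
RHS = (3 - 3)(3² + 3·3 + 3²) = 0

LHS = RHS: the two sides agree.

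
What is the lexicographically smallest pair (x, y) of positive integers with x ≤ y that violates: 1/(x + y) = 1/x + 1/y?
Substituting (1, 1) into the claim:
LHS = 1/(1 + 1) = 1/2
RHS = 1/1 + 1/1 = 2

Since LHS ≠ RHS, this pair disproves the claim, and no lexicographically smaller pair (x ≤ y, positive integers) does.

For instance (2, 2) is also a counterexample (LHS = 1/4, RHS = 1), but it's lexicographically larger.

Answer: (x, y) = (1, 1)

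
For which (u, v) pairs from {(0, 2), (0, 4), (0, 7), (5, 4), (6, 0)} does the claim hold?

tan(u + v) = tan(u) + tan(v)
Testing each pair:
(0, 2): LHS = tan(2) ≈ -2.185, RHS = tan(2) ≈ -2.185 → holds
(0, 4): LHS = tan(4) ≈ 1.158, RHS = tan(4) ≈ 1.158 → holds
(0, 7): LHS = tan(7) ≈ 0.8714, RHS = tan(7) ≈ 0.8714 → holds
(5, 4): LHS = tan(9) ≈ -0.4523, RHS = tan(5) + tan(4) ≈ -2.223 → fails
(6, 0): LHS = tan(6) ≈ -0.291, RHS = tan(6) ≈ -0.291 → holds

4 of 5 pairs satisfy the claim.

Answer: (0, 2), (0, 4), (0, 7), (6, 0)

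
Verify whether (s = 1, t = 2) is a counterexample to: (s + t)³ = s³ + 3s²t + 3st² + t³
Substituting s = 1, t = 2:
LHS = (1 + 2)³ = 27
RHS = 1³ + 3·1²·2 + 3·1·2² + 2³ = 27

The sides agree, so this pair does not disprove the claim.

Answer: No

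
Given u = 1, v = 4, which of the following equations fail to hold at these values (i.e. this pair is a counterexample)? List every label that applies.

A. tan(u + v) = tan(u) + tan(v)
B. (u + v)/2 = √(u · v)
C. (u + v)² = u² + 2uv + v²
Evaluating each claim at the given values:
A. LHS = tan(5) ≈ -3.381, RHS = tan(4) + tan(1) ≈ 2.715 → fails here (LHS ≠ RHS)
B. LHS = 5/2, RHS = 2 → fails here (LHS ≠ RHS)
C. LHS = 25, RHS = 25 → holds here (LHS = RHS)

Answer: A, B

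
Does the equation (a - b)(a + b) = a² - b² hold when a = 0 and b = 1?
Holds

Substituting a = 0, b = 1:

LHS = (0 - 1)(0 + 1) = -1
RHS = 0² - 1² = -1

LHS = RHS, so the equation holds at this point.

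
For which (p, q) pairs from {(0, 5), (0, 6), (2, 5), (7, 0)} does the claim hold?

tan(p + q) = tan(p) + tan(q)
Testing each pair:
(0, 5): LHS = tan(5) ≈ -3.381, RHS = tan(5) ≈ -3.381 → holds
(0, 6): LHS = tan(6) ≈ -0.291, RHS = tan(6) ≈ -0.291 → holds
(2, 5): LHS = tan(7) ≈ 0.8714, RHS = tan(5) + tan(2) ≈ -5.566 → fails
(7, 0): LHS = tan(7) ≈ 0.8714, RHS = tan(7) ≈ 0.8714 → holds

3 of 4 pairs satisfy the claim.

Answer: (0, 5), (0, 6), (7, 0)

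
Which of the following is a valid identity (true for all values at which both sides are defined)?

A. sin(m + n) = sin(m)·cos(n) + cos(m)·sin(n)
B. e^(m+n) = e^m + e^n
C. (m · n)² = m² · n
A

A: holds — e.g. at (1, 2), both sides equal sin(3) ≈ 0.1411.
B: fails at (1, 1) — LHS = e^2 ≈ 7.389, RHS = 2·e ≈ 5.437.
C: fails at (4, 5) — LHS = 400, RHS = 80.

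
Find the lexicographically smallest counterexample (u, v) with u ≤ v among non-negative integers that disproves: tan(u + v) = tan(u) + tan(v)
At (0, 3): both sides equal tan(3) ≈ -0.1425, so it holds there.

Substituting (1, 1) into the claim:
LHS = tan(1 + 1) = tan(2) ≈ -2.185
RHS = tan(1) + tan(1) = 2·tan(1) ≈ 3.115

Since LHS ≠ RHS, this pair disproves the claim, and no lexicographically smaller pair (u ≤ v, non-negative integers) does.

For instance (2, 7) is also a counterexample (LHS = tan(9) ≈ -0.4523, RHS = tan(2) + tan(7) ≈ -1.314), but it's lexicographically larger.

Answer: (u, v) = (1, 1)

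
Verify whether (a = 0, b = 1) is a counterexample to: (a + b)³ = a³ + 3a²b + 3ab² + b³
Substituting a = 0, b = 1:
LHS = (0 + 1)³ = 1
RHS = 0³ + 3·0²·1 + 3·0·1² + 1³ = 1

The sides agree, so this pair does not disprove the claim.

Answer: No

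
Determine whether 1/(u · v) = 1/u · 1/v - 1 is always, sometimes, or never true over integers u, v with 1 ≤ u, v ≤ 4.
The claim fails for every pair in the range. For instance at (u, v) = (1, 1): LHS = 1, RHS = 0.

Answer: Never true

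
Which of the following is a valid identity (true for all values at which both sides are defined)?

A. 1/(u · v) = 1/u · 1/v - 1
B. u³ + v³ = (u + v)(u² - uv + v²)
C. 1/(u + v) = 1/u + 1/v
B

A: fails at (3, 7) — LHS = 1/21, RHS = -20/21.
B: holds — e.g. at (0, 1), both sides equal 1.
C: fails at (4, 5) — LHS = 1/9, RHS = 9/20.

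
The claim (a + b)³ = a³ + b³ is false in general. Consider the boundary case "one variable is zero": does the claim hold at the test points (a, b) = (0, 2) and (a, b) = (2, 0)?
Yes, holds at both test points

At (0, 2): LHS = 8, RHS = 8 → equal
At (2, 0): LHS = 8, RHS = 8 → equal

So the claim does hold at both of these boundary points, even though it is not an identity.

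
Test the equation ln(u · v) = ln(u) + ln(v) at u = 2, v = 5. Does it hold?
Holds

Substituting u = 2, v = 5:

LHS = ln(2 · 5) = ln(10) ≈ 2.303
RHS = ln(2) + ln(5) ≈ 2.303

LHS = RHS, so the equation holds at this point.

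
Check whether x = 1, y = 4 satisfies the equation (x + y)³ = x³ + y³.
Substituting x = 1, y = 4:

LHS = (1 + 4)³ = 125
RHS = 1³ + 4³ = 65

LHS ≠ RHS, so the equation does not hold at this point.

Answer: Fails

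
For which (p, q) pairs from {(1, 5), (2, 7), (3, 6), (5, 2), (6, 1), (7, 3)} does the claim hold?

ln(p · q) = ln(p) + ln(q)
Testing each pair:
(1, 5): LHS = ln(5) ≈ 1.609, RHS = ln(5) ≈ 1.609 → holds
(2, 7): LHS = ln(14) ≈ 2.639, RHS = ln(2) + ln(7) ≈ 2.639 → holds
(3, 6): LHS = ln(18) ≈ 2.89, RHS = ln(3) + ln(6) ≈ 2.89 → holds
(5, 2): LHS = ln(10) ≈ 2.303, RHS = ln(2) + ln(5) ≈ 2.303 → holds
(6, 1): LHS = ln(6) ≈ 1.792, RHS = ln(6) ≈ 1.792 → holds
(7, 3): LHS = ln(21) ≈ 3.045, RHS = ln(3) + ln(7) ≈ 3.045 → holds

Every pair satisfies the claim.

Answer: All pairs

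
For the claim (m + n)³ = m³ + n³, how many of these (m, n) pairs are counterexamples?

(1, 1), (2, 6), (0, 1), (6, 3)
Testing each pair:
(1, 1): LHS = 8, RHS = 2 → counterexample
(2, 6): LHS = 512, RHS = 224 → counterexample
(0, 1): LHS = 1, RHS = 1 → satisfies claim
(6, 3): LHS = 729, RHS = 243 → counterexample

That makes 3 counterexamples.

Answer: 3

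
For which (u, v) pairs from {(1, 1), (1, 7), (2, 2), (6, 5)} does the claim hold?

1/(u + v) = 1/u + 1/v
None

Testing each pair:
(1, 1): LHS = 1/2, RHS = 2 → fails
(1, 7): LHS = 1/8, RHS = 8/7 → fails
(2, 2): LHS = 1/4, RHS = 1 → fails
(6, 5): LHS = 1/11, RHS = 11/30 → fails

No pair satisfies the claim.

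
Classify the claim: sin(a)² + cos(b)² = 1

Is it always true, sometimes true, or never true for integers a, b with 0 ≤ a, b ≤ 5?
It holds at (a, b) = (5, 5) (both sides equal 1), but fails at (a, b) = (2, 5) (LHS = cos(5)² + sin(2)² ≈ 0.9073, RHS = 1).

Answer: Sometimes true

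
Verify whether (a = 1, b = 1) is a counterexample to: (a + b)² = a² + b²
Substituting a = 1, b = 1:
LHS = (1 + 1)² = 4
RHS = 1² + 1² = 2

Since LHS ≠ RHS, this pair disproves the claim.

Answer: Yes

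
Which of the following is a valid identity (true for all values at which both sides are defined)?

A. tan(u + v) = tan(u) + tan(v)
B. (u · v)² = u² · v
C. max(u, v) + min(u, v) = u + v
C

A: fails at (1, 1) — LHS = tan(2) ≈ -2.185, RHS = 2·tan(1) ≈ 3.115.
B: fails at (3, 7) — LHS = 441, RHS = 63.
C: holds — e.g. at (6, 7), both sides equal 13.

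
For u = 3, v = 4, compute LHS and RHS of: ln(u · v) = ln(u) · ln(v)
LHS = ln(3 · 4) = ln(12) ≈ 2.485
RHS = ln(3) · ln(4) ≈ 1.523

LHS ≠ RHS (they differ by about 0.9619), so the equation does not hold here.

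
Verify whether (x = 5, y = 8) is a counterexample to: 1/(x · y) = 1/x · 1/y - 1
Yes

Substituting x = 5, y = 8:
LHS = 1/(5 · 8) = 1/40
RHS = 1/5 · 1/8 - 1 = -39/40

Since LHS ≠ RHS, this pair disproves the claim.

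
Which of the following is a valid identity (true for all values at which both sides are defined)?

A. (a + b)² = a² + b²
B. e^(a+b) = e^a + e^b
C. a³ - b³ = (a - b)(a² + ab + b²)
C

A: fails at (3, 5) — LHS = 64, RHS = 34.
B: fails at (1, 5) — LHS = e^6 ≈ 403.4, RHS = e + e^5 ≈ 151.1.
C: holds — e.g. at (2, 5), both sides equal -117.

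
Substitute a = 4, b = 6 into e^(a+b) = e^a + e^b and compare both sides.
LHS = e^(4+6) = e^10 ≈ 22026.5
RHS = e^4 + e^6 ≈ 458

LHS ≠ RHS (they differ by about 21568.4), so the equation does not hold here.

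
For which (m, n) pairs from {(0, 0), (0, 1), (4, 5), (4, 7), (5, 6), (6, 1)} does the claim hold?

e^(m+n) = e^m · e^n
Testing each pair:
(0, 0): LHS = 1, RHS = 1 → holds
(0, 1): LHS = e ≈ 2.718, RHS = e ≈ 2.718 → holds
(4, 5): LHS = e^9 ≈ 8103, RHS = e^9 ≈ 8103 → holds
(4, 7): LHS = e^11 ≈ 59874.1, RHS = e^11 ≈ 59874.1 → holds
(5, 6): LHS = e^11 ≈ 59874.1, RHS = e^11 ≈ 59874.1 → holds
(6, 1): LHS = e^7 ≈ 1097, RHS = e^7 ≈ 1097 → holds

Every pair satisfies the claim.

Answer: All pairs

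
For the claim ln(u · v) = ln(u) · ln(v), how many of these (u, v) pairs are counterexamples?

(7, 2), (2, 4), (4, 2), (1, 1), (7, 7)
4

Testing each pair:
(7, 2): LHS = ln(14) ≈ 2.639, RHS = ln(2)·ln(7) ≈ 1.349 → counterexample
(2, 4): LHS = ln(8) ≈ 2.079, RHS = ln(2)·ln(4) ≈ 0.9609 → counterexample
(4, 2): LHS = ln(8) ≈ 2.079, RHS = ln(2)·ln(4) ≈ 0.9609 → counterexample
(1, 1): LHS = 0, RHS = 0 → satisfies claim
(7, 7): LHS = ln(49) ≈ 3.892, RHS = ln(7)² ≈ 3.787 → counterexample

That makes 4 counterexamples.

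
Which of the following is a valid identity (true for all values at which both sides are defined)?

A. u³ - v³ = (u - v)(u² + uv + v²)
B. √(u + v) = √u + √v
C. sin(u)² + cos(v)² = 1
A

A: holds — e.g. at (1, 3), both sides equal -26.
B: fails at (3, 4) — LHS = √(7) ≈ 2.646, RHS = √(3) + 2 ≈ 3.732.
C: fails at (3, 7) — LHS = sin(3)² + cos(7)² ≈ 0.5883, RHS = 1.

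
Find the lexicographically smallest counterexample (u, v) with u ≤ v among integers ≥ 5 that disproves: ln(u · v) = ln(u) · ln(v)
(u, v) = (5, 5)

Substituting (5, 5) into the claim:
LHS = ln(5 · 5) = ln(25) ≈ 3.219
RHS = ln(5) · ln(5) = ln(5)² ≈ 2.59

Since LHS ≠ RHS, this pair disproves the claim, and no lexicographically smaller pair (u ≤ v, integers ≥ 5) does.

For instance (5, 6) is also a counterexample (LHS = ln(30) ≈ 3.401, RHS = ln(5)·ln(6) ≈ 2.884), but it's lexicographically larger.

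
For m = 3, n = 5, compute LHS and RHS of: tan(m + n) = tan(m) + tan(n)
LHS = tan(3 + 5) = tan(8) ≈ -6.8
RHS = tan(3) + tan(5) ≈ -3.523

LHS ≠ RHS (they differ by about 3.277), so the equation does not hold here.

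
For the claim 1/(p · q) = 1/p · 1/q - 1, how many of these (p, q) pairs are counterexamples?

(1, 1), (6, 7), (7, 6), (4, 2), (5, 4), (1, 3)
6

Testing each pair:
(1, 1): LHS = 1, RHS = 0 → counterexample
(6, 7): LHS = 1/42, RHS = -41/42 → counterexample
(7, 6): LHS = 1/42, RHS = -41/42 → counterexample
(4, 2): LHS = 1/8, RHS = -7/8 → counterexample
(5, 4): LHS = 1/20, RHS = -19/20 → counterexample
(1, 3): LHS = 1/3, RHS = -2/3 → counterexample

That makes 6 counterexamples.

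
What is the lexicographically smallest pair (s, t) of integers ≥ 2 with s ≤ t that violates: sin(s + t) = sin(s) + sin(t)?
(s, t) = (2, 2)

Substituting (2, 2) into the claim:
LHS = sin(2 + 2) = sin(4) ≈ -0.7568
RHS = sin(2) + sin(2) = 2·sin(2) ≈ 1.819

Since LHS ≠ RHS, this pair disproves the claim, and no lexicographically smaller pair (s ≤ t, integers ≥ 2) does.

For instance (3, 4) is also a counterexample (LHS = sin(7) ≈ 0.657, RHS = sin(4) + sin(3) ≈ -0.6157), but it's lexicographically larger.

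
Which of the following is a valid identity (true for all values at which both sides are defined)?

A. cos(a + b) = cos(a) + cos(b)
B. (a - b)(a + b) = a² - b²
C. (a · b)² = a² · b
B

A: fails at (2, 2) — LHS = cos(4) ≈ -0.6536, RHS = 2·cos(2) ≈ -0.8323.
B: holds — e.g. at (2, 7), both sides equal -45.
C: fails at (5, 8) — LHS = 1600, RHS = 200.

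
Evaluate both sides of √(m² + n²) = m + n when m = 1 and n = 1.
LHS = √(1² + 1²) = √(2) ≈ 1.414
RHS = 1 + 1 = 2

LHS ≠ RHS (they differ by about 0.5858), so the equation does not hold here.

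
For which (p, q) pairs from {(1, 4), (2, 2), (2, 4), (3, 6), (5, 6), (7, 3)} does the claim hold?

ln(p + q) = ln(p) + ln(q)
(2, 2)

Testing each pair:
(1, 4): LHS = ln(5) ≈ 1.609, RHS = ln(4) ≈ 1.386 → fails
(2, 2): LHS = ln(4) ≈ 1.386, RHS = 2·ln(2) ≈ 1.386 → holds
(2, 4): LHS = ln(6) ≈ 1.792, RHS = ln(2) + ln(4) ≈ 2.079 → fails
(3, 6): LHS = ln(9) ≈ 2.197, RHS = ln(3) + ln(6) ≈ 2.89 → fails
(5, 6): LHS = ln(11) ≈ 2.398, RHS = ln(5) + ln(6) ≈ 3.401 → fails
(7, 3): LHS = ln(10) ≈ 2.303, RHS = ln(3) + ln(7) ≈ 3.045 → fails

1 of 6 pairs satisfies the claim.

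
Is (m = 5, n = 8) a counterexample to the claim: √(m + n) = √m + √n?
Substituting m = 5, n = 8:
LHS = √(5 + 8) = √(13) ≈ 3.606
RHS = √5 + √8 = √(5) + 2·√(2) ≈ 5.064

Since LHS ≠ RHS, this pair disproves the claim.

Answer: Yes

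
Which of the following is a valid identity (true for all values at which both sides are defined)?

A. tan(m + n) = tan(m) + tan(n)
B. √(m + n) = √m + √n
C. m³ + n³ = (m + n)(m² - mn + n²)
C

A: fails at (2, 3) — LHS = tan(5) ≈ -3.381, RHS = tan(2) + tan(3) ≈ -2.328.
B: fails at (3, 3) — LHS = √(6) ≈ 2.449, RHS = 2·√(3) ≈ 3.464.
C: holds — e.g. at (1, 3), both sides equal 28.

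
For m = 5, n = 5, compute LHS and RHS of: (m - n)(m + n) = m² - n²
LHS = (5 - 5)(5 + 5) = 0
RHS = 5² - 5² = 0

LHS = RHS: the two sides agree.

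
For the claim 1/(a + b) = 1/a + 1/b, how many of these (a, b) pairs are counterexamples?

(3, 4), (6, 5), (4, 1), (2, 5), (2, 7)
5

Testing each pair:
(3, 4): LHS = 1/7, RHS = 7/12 → counterexample
(6, 5): LHS = 1/11, RHS = 11/30 → counterexample
(4, 1): LHS = 1/5, RHS = 5/4 → counterexample
(2, 5): LHS = 1/7, RHS = 7/10 → counterexample
(2, 7): LHS = 1/9, RHS = 9/14 → counterexample

That makes 5 counterexamples.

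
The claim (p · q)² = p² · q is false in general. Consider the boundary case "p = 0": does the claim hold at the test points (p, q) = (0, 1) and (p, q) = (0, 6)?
At (0, 1): LHS = 0, RHS = 0 → equal
At (0, 6): LHS = 0, RHS = 0 → equal

So the claim does hold at both of these boundary points, even though it is not an identity.

Answer: Yes, holds at both test points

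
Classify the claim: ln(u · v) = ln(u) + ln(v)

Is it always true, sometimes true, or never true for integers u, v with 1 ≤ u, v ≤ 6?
The identity holds for every pair in the range. For instance at (u, v) = (4, 2): both sides equal ln(8) ≈ 2.079.

Answer: Always true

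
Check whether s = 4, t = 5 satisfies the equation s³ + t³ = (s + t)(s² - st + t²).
Holds

Substituting s = 4, t = 5:

LHS = 4³ + 5³ = 189
RHS = (4 + 5)(4² - 4·5 + 5²) = 189

LHS = RHS, so the equation holds at this point.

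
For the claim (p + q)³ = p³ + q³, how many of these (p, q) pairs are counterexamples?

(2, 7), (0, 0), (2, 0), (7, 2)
Testing each pair:
(2, 7): LHS = 729, RHS = 351 → counterexample
(0, 0): LHS = 0, RHS = 0 → satisfies claim
(2, 0): LHS = 8, RHS = 8 → satisfies claim
(7, 2): LHS = 729, RHS = 351 → counterexample

That makes 2 counterexamples.

Answer: 2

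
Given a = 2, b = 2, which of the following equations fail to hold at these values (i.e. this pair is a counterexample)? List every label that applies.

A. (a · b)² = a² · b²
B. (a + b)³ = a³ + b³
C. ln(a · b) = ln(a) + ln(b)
Evaluating each claim at the given values:
A. LHS = 16, RHS = 16 → holds here (LHS = RHS)
B. LHS = 64, RHS = 16 → fails here (LHS ≠ RHS)
C. LHS = ln(4) ≈ 1.386, RHS = 2·ln(2) ≈ 1.386 → holds here (LHS = RHS)

Answer: B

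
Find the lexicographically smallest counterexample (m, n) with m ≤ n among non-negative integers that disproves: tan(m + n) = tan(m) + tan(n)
Substituting (1, 1) into the claim:
LHS = tan(1 + 1) = tan(2) ≈ -2.185
RHS = tan(1) + tan(1) = 2·tan(1) ≈ 3.115

Since LHS ≠ RHS, this pair disproves the claim, and no lexicographically smaller pair (m ≤ n, non-negative integers) does.

For instance (1, 2) is also a counterexample (LHS = tan(3) ≈ -0.1425, RHS = tan(2) + tan(1) ≈ -0.6276), but it's lexicographically larger.

Answer: (m, n) = (1, 1)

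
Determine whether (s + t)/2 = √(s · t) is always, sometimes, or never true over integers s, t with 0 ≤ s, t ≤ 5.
Sometimes true

It holds at (s, t) = (2, 2) (both sides equal 2), but fails at (s, t) = (0, 3) (LHS = 3/2, RHS = 0).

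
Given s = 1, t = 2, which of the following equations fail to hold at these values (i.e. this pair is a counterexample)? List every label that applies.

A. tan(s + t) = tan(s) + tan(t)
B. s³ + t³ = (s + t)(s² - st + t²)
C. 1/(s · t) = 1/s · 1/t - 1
Evaluating each claim at the given values:
A. LHS = tan(3) ≈ -0.1425, RHS = tan(2) + tan(1) ≈ -0.6276 → fails here (LHS ≠ RHS)
B. LHS = 9, RHS = 9 → holds here (LHS = RHS)
C. LHS = 1/2, RHS = -1/2 → fails here (LHS ≠ RHS)

Answer: A, C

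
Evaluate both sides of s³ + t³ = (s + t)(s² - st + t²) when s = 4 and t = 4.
LHS = 4³ + 4³ = 128
RHS = (4 + 4)(4² - 4·4 + 4²) = 128

LHS = RHS: the two sides agree.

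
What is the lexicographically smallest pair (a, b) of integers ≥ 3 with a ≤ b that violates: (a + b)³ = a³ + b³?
(a, b) = (3, 3)

Substituting (3, 3) into the claim:
LHS = (3 + 3)³ = 216
RHS = 3³ + 3³ = 54

Since LHS ≠ RHS, this pair disproves the claim, and no lexicographically smaller pair (a ≤ b, integers ≥ 3) does.

For instance (7, 7) is also a counterexample (LHS = 2744, RHS = 686), but it's lexicographically larger.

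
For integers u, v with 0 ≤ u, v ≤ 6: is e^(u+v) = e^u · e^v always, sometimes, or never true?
Always true

The identity holds for every pair in the range. For instance at (u, v) = (6, 6): both sides equal e^12 ≈ 162754.8.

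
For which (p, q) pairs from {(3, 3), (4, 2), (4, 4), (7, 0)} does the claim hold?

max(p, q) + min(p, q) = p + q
All pairs

Testing each pair:
(3, 3): LHS = 6, RHS = 6 → holds
(4, 2): LHS = 6, RHS = 6 → holds
(4, 4): LHS = 8, RHS = 8 → holds
(7, 0): LHS = 7, RHS = 7 → holds

Every pair satisfies the claim.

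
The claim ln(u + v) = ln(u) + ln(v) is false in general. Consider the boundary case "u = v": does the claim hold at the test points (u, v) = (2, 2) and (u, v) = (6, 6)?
At (2, 2): LHS = ln(4) ≈ 1.386, RHS = 2·ln(2) ≈ 1.386 → equal
At (6, 6): LHS = ln(12) ≈ 2.485 ≠ RHS = 2·ln(6) ≈ 3.584

Answer: Only at (2, 2)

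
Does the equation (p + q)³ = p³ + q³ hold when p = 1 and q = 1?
Substituting p = 1, q = 1:

LHS = (1 + 1)³ = 8
RHS = 1³ + 1³ = 2

LHS ≠ RHS, so the equation does not hold at this point.

Answer: Fails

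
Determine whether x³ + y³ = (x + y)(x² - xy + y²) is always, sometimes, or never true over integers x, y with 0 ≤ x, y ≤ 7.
The identity holds for every pair in the range. For instance at (x, y) = (7, 7): both sides equal 686.

Answer: Always true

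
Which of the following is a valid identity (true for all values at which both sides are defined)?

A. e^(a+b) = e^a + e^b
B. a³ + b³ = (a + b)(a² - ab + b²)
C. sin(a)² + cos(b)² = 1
B

A: fails at (3, 5) — LHS = e^8 ≈ 2981, RHS = e^3 + e^5 ≈ 168.5.
B: holds — e.g. at (3, 7), both sides equal 370.
C: fails at (2, 5) — LHS = cos(5)² + sin(2)² ≈ 0.9073, RHS = 1.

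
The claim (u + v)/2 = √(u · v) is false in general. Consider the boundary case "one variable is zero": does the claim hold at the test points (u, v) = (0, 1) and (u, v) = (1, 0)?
No, fails at both test points

At (0, 1): LHS = 1/2 ≠ RHS = 0
At (1, 0): LHS = 1/2 ≠ RHS = 0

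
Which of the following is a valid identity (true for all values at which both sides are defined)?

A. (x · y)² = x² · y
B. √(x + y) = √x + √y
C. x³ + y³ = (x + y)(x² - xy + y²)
A: fails at (1, 4) — LHS = 16, RHS = 4.
B: fails at (1, 4) — LHS = √(5) ≈ 2.236, RHS = 3.
C: holds — e.g. at (0, 1), both sides equal 1.

Answer: C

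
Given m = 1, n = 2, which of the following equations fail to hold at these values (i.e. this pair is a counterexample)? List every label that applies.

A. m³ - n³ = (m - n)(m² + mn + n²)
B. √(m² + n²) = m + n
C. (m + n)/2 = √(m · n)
Evaluating each claim at the given values:
A. LHS = -7, RHS = -7 → holds here (LHS = RHS)
B. LHS = √(5) ≈ 2.236, RHS = 3 → fails here (LHS ≠ RHS)
C. LHS = 3/2, RHS = √(2) ≈ 1.414 → fails here (LHS ≠ RHS)

Answer: B, C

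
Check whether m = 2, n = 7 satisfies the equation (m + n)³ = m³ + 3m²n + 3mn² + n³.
Substituting m = 2, n = 7:

LHS = (2 + 7)³ = 729
RHS = 2³ + 3·2²·7 + 3·2·7² + 7³ = 729

LHS = RHS, so the equation holds at this point.

Answer: Holds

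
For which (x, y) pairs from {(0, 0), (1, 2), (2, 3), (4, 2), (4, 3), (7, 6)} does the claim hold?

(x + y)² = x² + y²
Testing each pair:
(0, 0): LHS = 0, RHS = 0 → holds
(1, 2): LHS = 9, RHS = 5 → fails
(2, 3): LHS = 25, RHS = 13 → fails
(4, 2): LHS = 36, RHS = 20 → fails
(4, 3): LHS = 49, RHS = 25 → fails
(7, 6): LHS = 169, RHS = 85 → fails

1 of 6 pairs satisfies the claim.

Answer: (0, 0)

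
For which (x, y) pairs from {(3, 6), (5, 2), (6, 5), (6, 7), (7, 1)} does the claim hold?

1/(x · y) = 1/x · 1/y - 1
None

Testing each pair:
(3, 6): LHS = 1/18, RHS = -17/18 → fails
(5, 2): LHS = 1/10, RHS = -9/10 → fails
(6, 5): LHS = 1/30, RHS = -29/30 → fails
(6, 7): LHS = 1/42, RHS = -41/42 → fails
(7, 1): LHS = 1/7, RHS = -6/7 → fails

No pair satisfies the claim.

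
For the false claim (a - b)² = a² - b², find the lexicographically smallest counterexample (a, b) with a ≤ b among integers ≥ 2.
Substituting (2, 3) into the claim:
LHS = (2 - 3)² = 1
RHS = 2² - 3² = -5

Since LHS ≠ RHS, this pair disproves the claim, and no lexicographically smaller pair (a ≤ b, integers ≥ 2) does.

For instance (4, 9) is also a counterexample (LHS = 25, RHS = -65), but it's lexicographically larger.

Answer: (a, b) = (2, 3)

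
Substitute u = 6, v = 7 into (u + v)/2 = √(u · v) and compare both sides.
LHS = (6 + 7)/2 = 13/2
RHS = √(6 · 7) = √(42) ≈ 6.481

LHS ≠ RHS (they differ by about 0.01926), so the equation does not hold here.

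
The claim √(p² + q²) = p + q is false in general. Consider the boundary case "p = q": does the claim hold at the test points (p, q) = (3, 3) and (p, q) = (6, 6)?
No, fails at both test points

At (3, 3): LHS = 3·√(2) ≈ 4.243 ≠ RHS = 6
At (6, 6): LHS = 6·√(2) ≈ 8.485 ≠ RHS = 12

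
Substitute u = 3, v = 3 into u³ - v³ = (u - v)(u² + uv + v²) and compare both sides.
LHS = 3³ - 3³ = 0
RHS = (3 - 3)(3² + 3·3 + 3²) = 0

LHS = RHS: the two sides agree.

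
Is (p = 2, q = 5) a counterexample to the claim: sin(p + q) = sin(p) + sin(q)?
Substituting p = 2, q = 5:
LHS = sin(2 + 5) = sin(7) ≈ 0.657
RHS = sin(2) + sin(5) ≈ -0.04963

Since LHS ≠ RHS, this pair disproves the claim.

Answer: Yes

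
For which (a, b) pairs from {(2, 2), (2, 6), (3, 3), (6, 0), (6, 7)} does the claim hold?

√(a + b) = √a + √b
(6, 0)

Testing each pair:
(2, 2): LHS = 2, RHS = 2·√(2) ≈ 2.828 → fails
(2, 6): LHS = 2·√(2) ≈ 2.828, RHS = √(2) + √(6) ≈ 3.864 → fails
(3, 3): LHS = √(6) ≈ 2.449, RHS = 2·√(3) ≈ 3.464 → fails
(6, 0): LHS = √(6) ≈ 2.449, RHS = √(6) ≈ 2.449 → holds
(6, 7): LHS = √(13) ≈ 3.606, RHS = √(6) + √(7) ≈ 5.095 → fails

1 of 5 pairs satisfies the claim.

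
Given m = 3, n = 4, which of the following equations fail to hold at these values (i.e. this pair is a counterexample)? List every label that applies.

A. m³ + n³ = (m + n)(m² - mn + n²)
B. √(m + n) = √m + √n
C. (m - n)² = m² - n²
Evaluating each claim at the given values:
A. LHS = 91, RHS = 91 → holds here (LHS = RHS)
B. LHS = √(7) ≈ 2.646, RHS = √(3) + 2 ≈ 3.732 → fails here (LHS ≠ RHS)
C. LHS = 1, RHS = -7 → fails here (LHS ≠ RHS)

Answer: B, C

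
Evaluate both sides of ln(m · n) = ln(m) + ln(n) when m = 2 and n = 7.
LHS = ln(2 · 7) = ln(14) ≈ 2.639
RHS = ln(2) + ln(7) ≈ 2.639

LHS = RHS: the two sides agree.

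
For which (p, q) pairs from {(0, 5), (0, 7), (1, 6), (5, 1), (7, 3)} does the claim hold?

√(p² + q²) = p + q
Testing each pair:
(0, 5): LHS = 5, RHS = 5 → holds
(0, 7): LHS = 7, RHS = 7 → holds
(1, 6): LHS = √(37) ≈ 6.083, RHS = 7 → fails
(5, 1): LHS = √(26) ≈ 5.099, RHS = 6 → fails
(7, 3): LHS = √(58) ≈ 7.616, RHS = 10 → fails

2 of 5 pairs satisfy the claim.

Answer: (0, 5), (0, 7)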